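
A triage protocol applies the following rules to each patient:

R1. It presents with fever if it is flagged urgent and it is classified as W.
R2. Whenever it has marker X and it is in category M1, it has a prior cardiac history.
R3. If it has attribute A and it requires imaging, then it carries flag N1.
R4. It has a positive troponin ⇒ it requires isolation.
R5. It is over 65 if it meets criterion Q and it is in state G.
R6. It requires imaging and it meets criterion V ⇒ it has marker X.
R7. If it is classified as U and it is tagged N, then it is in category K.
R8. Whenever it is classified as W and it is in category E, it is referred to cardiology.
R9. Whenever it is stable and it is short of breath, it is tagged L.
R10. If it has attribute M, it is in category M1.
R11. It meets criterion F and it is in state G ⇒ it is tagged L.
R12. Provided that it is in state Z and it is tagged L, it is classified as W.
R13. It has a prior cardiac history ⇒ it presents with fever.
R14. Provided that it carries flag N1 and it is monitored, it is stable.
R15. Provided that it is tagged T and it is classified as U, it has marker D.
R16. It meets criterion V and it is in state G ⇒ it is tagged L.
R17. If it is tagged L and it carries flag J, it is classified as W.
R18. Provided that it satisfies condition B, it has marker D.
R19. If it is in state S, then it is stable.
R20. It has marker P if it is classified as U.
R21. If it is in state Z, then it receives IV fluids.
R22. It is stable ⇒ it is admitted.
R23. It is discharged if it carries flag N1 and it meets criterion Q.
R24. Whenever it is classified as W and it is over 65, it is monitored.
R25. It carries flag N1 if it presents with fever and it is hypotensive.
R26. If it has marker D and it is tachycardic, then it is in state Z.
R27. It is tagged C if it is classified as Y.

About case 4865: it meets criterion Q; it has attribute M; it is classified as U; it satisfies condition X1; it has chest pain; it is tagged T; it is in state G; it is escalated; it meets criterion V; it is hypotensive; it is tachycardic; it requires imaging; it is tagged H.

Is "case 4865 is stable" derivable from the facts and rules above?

By R5 (it meets criterion Q, it is in state G): it is over 65.
By R6 (it requires imaging, it meets criterion V): it has marker X.
By R10 (it has attribute M): it is in category M1.
By R15 (it is tagged T, it is classified as U): it has marker D.
By R16 (it meets criterion V, it is in state G): it is tagged L.
By R26 (it has marker D, it is tachycardic): it is in state Z.
By R2 (it has marker X, it is in category M1): it has a prior cardiac history.
By R12 (it is in state Z, it is tagged L): it is classified as W.
By R13 (it has a prior cardiac history): it presents with fever.
By R24 (it is classified as W, it is over 65): it is monitored.
By R25 (it presents with fever, it is hypotensive): it carries flag N1.
By R14 (it carries flag N1, it is monitored): it is stable.

Yes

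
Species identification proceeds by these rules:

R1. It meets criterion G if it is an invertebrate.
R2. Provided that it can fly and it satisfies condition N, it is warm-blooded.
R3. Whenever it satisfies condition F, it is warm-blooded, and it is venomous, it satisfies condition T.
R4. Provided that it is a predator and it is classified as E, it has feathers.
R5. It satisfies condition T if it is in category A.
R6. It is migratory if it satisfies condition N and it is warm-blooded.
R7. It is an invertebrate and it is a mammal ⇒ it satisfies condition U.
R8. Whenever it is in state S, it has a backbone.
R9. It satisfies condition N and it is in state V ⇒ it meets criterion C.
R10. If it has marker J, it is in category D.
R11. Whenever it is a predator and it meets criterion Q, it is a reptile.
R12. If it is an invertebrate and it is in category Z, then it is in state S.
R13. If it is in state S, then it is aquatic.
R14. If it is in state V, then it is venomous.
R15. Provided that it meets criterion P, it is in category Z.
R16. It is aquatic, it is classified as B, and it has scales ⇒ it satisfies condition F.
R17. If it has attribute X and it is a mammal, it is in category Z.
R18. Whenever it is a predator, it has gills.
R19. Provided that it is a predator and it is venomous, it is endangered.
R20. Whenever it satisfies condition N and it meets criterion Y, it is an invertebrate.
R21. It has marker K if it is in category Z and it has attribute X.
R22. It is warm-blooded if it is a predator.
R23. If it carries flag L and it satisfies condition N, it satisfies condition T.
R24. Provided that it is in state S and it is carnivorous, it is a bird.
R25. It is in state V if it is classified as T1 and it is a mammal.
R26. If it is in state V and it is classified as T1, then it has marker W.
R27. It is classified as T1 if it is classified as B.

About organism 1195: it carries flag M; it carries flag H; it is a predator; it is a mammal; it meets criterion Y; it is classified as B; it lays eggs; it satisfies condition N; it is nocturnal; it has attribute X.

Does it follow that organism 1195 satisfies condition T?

No

Forward chaining from the given facts derives: is in category Z, has gills, is an invertebrate, has marker K, is warm-blooded, is classified as T1, meets criterion G, is migratory, satisfies condition U, is in state S, is aquatic, is in state V, has marker W, has a backbone, meets criterion C, is venomous, is endangered.
Rules concluding "it satisfies condition T": R3 needs "it satisfies condition F"; R5 needs "it is in category A"; R23 needs "it carries flag L" — none of these are established.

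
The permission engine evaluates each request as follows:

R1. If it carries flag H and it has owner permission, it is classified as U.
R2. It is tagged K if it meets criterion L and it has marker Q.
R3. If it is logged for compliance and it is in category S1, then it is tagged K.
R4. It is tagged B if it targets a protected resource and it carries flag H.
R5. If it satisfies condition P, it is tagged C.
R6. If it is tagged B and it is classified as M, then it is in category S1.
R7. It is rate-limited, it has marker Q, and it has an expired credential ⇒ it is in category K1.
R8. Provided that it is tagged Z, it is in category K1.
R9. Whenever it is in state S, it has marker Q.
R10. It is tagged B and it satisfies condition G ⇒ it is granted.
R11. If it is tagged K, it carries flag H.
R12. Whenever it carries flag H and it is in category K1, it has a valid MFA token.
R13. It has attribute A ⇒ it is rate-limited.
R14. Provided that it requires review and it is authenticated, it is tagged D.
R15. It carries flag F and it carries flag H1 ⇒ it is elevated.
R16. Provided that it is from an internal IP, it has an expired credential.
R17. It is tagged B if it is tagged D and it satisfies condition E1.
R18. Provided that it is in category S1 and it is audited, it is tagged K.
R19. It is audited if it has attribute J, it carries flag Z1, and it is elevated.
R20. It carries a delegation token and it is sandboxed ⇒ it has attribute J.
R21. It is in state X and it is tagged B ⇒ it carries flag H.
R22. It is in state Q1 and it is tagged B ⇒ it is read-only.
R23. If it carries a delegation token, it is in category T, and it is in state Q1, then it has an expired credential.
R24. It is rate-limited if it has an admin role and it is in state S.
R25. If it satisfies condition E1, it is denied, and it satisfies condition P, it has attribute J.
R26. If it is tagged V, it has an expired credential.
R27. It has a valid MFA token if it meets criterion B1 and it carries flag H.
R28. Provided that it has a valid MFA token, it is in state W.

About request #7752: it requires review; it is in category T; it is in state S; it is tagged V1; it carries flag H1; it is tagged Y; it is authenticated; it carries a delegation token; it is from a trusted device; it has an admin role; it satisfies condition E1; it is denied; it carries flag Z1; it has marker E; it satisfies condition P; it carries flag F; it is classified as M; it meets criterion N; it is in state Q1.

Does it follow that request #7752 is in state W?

By R9 (it is in state S): it has marker Q.
By R14 (it requires review, it is authenticated): it is tagged D.
By R15 (it carries flag F, it carries flag H1): it is elevated.
By R17 (it is tagged D, it satisfies condition E1): it is tagged B.
By R23 (it carries a delegation token, it is in category T, it is in state Q1): it has an expired credential.
By R24 (it has an admin role, it is in state S): it is rate-limited.
By R25 (it satisfies condition E1, it is denied, it satisfies condition P): it has attribute J.
By R6 (it is tagged B, it is classified as M): it is in category S1.
By R7 (it is rate-limited, it has marker Q, it has an expired credential): it is in category K1.
By R19 (it has attribute J, it carries flag Z1, it is elevated): it is audited.
By R18 (it is in category S1, it is audited): it is tagged K.
By R11 (it is tagged K): it carries flag H.
By R12 (it carries flag H, it is in category K1): it has a valid MFA token.
By R28 (it has a valid MFA token): it is in state W.

Yes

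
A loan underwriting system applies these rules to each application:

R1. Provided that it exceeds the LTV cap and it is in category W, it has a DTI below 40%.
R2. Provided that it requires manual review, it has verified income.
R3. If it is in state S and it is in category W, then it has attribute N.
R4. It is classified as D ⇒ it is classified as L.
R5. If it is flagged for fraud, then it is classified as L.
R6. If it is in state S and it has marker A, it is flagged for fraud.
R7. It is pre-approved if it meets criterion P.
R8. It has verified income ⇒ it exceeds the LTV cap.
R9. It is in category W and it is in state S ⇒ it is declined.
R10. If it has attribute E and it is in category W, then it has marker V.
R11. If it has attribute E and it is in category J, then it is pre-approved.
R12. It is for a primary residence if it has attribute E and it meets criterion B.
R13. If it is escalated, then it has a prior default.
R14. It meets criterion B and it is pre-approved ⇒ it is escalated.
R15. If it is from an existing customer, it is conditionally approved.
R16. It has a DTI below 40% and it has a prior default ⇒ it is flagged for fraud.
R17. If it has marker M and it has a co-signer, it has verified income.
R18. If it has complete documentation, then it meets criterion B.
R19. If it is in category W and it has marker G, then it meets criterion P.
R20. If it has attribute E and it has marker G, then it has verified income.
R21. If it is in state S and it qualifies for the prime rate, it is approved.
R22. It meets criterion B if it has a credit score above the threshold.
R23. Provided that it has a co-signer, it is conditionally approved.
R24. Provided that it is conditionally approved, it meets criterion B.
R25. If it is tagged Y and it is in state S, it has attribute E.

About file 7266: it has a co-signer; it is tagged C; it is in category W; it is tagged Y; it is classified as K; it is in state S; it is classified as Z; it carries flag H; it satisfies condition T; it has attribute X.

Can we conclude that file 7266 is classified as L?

No

Forward chaining from the given facts derives: has attribute N, is declined, is conditionally approved, meets criterion B, has attribute E, has marker V, is for a primary residence.
Rules concluding "it is classified as L": R4 needs "it is classified as D"; R5 needs "it is flagged for fraud" — none of these are established.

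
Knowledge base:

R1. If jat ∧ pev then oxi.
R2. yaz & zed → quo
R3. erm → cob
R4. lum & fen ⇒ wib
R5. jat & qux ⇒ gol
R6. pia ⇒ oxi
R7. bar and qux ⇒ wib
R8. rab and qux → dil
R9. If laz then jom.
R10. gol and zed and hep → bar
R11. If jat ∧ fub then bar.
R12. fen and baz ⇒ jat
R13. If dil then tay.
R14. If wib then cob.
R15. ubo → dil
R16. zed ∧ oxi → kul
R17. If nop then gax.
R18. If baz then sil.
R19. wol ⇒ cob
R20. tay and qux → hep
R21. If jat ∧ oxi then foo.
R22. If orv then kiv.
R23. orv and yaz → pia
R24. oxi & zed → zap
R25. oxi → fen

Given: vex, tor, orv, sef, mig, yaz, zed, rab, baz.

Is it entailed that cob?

Forward chaining from the given facts derives: quo, sil, kiv, pia, oxi, kul, zap, fen, jat, foo.
Rules concluding cob: R3 needs erm; R14 needs wib; R19 needs wol — none of these are established.

No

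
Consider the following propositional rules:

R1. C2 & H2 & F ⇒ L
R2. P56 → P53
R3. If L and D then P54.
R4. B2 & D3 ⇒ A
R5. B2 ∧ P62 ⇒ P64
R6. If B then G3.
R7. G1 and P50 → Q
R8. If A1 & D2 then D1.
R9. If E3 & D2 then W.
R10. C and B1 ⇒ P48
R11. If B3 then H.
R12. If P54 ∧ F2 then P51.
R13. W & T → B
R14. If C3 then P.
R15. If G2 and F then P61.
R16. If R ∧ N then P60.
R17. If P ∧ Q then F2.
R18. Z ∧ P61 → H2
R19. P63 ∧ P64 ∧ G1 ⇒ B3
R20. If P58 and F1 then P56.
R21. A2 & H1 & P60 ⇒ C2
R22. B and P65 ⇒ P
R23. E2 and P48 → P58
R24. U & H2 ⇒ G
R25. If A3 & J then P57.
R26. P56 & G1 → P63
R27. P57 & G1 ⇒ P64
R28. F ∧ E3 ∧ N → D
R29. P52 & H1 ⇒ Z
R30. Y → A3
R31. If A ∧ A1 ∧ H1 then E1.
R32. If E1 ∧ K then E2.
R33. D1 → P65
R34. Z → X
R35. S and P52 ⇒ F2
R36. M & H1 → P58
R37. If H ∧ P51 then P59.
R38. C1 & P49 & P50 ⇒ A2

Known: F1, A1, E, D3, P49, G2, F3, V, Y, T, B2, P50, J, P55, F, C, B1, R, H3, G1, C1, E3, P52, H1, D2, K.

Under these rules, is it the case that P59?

No

Forward chaining from the given facts derives: A, Q, D1, W, P48, B, P61, Z, A3, E1, E2, P65, X, A2, G3, H2, P, P58, P57, P64, F2, P56, P63, P53, B3, H.
The only rule concluding P59 is R37, which needs P51; that is never established.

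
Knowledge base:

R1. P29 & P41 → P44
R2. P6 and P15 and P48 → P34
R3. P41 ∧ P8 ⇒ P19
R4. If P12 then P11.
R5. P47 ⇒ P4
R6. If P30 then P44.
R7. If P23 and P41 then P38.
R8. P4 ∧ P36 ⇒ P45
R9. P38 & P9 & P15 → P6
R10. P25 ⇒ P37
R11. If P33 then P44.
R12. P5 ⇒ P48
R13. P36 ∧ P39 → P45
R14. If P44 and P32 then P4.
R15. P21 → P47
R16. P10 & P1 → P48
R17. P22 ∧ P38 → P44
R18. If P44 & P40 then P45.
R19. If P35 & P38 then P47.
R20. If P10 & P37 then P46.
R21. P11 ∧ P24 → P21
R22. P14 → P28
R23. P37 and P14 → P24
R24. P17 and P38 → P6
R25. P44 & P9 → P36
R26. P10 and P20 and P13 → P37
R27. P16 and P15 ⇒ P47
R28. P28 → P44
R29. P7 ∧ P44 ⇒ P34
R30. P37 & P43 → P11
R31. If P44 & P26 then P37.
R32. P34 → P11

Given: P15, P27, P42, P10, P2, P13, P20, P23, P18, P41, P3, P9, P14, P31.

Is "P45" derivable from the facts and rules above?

No

Forward chaining from the given facts derives: P38, P6, P28, P37, P44, P46, P24, P36.
Rules concluding P45: R8 needs P4; R13 needs P39; R18 needs P40 — none of these are established.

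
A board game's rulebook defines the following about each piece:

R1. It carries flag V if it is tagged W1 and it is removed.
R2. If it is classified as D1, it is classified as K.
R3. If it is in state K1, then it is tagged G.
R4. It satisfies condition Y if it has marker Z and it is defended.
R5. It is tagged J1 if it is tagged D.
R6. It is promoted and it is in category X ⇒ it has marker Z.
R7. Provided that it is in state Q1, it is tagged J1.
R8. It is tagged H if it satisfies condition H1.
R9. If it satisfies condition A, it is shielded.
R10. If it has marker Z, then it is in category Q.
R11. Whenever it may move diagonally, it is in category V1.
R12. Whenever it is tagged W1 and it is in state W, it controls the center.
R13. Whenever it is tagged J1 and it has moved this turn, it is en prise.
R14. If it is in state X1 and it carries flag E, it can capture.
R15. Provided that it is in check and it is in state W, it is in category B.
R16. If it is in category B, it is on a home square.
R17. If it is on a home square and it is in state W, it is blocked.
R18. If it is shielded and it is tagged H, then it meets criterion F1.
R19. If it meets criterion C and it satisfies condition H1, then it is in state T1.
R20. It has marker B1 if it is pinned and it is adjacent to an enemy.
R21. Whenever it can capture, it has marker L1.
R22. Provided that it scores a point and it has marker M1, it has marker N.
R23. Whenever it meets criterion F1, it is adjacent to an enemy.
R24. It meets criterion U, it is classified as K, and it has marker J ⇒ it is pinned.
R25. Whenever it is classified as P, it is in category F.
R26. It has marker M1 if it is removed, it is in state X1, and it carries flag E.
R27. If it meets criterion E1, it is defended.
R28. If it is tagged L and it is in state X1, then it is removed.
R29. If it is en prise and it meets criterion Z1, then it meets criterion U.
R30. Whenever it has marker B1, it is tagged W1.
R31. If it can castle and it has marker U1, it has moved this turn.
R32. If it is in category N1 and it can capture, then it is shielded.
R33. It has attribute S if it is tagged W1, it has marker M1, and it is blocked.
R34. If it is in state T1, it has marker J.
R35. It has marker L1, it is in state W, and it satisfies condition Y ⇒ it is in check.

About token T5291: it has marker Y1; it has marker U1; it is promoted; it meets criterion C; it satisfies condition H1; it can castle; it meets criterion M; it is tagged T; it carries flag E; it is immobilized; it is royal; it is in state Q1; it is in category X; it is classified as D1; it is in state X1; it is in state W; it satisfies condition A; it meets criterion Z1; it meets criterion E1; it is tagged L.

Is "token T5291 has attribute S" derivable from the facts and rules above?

By R2 (it is classified as D1): it is classified as K.
By R6 (it is promoted, it is in category X): it has marker Z.
By R7 (it is in state Q1): it is tagged J1.
By R8 (it satisfies condition H1): it is tagged H.
By R9 (it satisfies condition A): it is shielded.
By R14 (it is in state X1, it carries flag E): it can capture.
By R18 (it is shielded, it is tagged H): it meets criterion F1.
By R19 (it meets criterion C, it satisfies condition H1): it is in state T1.
By R21 (it can capture): it has marker L1.
By R23 (it meets criterion F1): it is adjacent to an enemy.
By R27 (it meets criterion E1): it is defended.
By R28 (it is tagged L, it is in state X1): it is removed.
By R31 (it can castle, it has marker U1): it has moved this turn.
By R34 (it is in state T1): it has marker J.
By R4 (it has marker Z, it is defended): it satisfies condition Y.
By R13 (it is tagged J1, it has moved this turn): it is en prise.
By R26 (it is removed, it is in state X1, it carries flag E): it has marker M1.
By R29 (it is en prise, it meets criterion Z1): it meets criterion U.
By R35 (it has marker L1, it is in state W, it satisfies condition Y): it is in check.
By R15 (it is in check, it is in state W): it is in category B.
By R16 (it is in category B): it is on a home square.
By R17 (it is on a home square, it is in state W): it is blocked.
By R24 (it meets criterion U, it is classified as K, it has marker J): it is pinned.
By R20 (it is pinned, it is adjacent to an enemy): it has marker B1.
By R30 (it has marker B1): it is tagged W1.
By R33 (it is tagged W1, it has marker M1, it is blocked): it has attribute S.

Yes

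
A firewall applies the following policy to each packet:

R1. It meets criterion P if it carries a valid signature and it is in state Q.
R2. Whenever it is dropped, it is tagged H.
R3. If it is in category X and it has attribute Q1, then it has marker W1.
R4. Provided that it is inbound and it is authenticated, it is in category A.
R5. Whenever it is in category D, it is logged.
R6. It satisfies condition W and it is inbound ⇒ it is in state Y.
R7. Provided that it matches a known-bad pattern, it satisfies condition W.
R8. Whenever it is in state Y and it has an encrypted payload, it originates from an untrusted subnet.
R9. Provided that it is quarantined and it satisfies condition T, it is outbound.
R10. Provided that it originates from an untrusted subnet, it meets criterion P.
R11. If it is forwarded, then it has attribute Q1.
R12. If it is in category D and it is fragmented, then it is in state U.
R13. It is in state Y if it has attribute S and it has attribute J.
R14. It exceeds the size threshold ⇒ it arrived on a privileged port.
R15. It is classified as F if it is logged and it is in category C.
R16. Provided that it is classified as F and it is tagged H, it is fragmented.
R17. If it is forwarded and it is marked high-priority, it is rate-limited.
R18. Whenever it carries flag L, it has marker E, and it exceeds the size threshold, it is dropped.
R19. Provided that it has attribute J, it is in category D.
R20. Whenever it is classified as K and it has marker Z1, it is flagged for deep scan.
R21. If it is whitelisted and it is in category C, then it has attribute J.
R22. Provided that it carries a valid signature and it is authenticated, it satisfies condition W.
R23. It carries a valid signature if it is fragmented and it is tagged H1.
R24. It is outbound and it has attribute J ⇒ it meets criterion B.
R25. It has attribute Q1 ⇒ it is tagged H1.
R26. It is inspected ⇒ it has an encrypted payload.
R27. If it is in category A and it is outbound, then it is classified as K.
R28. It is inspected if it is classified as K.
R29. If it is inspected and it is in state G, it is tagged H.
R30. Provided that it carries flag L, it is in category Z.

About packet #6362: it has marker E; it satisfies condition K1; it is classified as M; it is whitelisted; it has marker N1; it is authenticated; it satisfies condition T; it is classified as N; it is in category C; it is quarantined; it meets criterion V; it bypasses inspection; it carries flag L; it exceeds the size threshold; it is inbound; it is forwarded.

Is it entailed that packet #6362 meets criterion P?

Yes

By R4 (it is inbound, it is authenticated): it is in category A.
By R9 (it is quarantined, it satisfies condition T): it is outbound.
By R11 (it is forwarded): it has attribute Q1.
By R18 (it carries flag L, it has marker E, it exceeds the size threshold): it is dropped.
By R21 (it is whitelisted, it is in category C): it has attribute J.
By R25 (it has attribute Q1): it is tagged H1.
By R27 (it is in category A, it is outbound): it is classified as K.
By R28 (it is classified as K): it is inspected.
By R2 (it is dropped): it is tagged H.
By R19 (it has attribute J): it is in category D.
By R26 (it is inspected): it has an encrypted payload.
By R5 (it is in category D): it is logged.
By R15 (it is logged, it is in category C): it is classified as F.
By R16 (it is classified as F, it is tagged H): it is fragmented.
By R23 (it is fragmented, it is tagged H1): it carries a valid signature.
By R22 (it carries a valid signature, it is authenticated): it satisfies condition W.
By R6 (it satisfies condition W, it is inbound): it is in state Y.
By R8 (it is in state Y, it has an encrypted payload): it originates from an untrusted subnet.
By R10 (it originates from an untrusted subnet): it meets criterion P.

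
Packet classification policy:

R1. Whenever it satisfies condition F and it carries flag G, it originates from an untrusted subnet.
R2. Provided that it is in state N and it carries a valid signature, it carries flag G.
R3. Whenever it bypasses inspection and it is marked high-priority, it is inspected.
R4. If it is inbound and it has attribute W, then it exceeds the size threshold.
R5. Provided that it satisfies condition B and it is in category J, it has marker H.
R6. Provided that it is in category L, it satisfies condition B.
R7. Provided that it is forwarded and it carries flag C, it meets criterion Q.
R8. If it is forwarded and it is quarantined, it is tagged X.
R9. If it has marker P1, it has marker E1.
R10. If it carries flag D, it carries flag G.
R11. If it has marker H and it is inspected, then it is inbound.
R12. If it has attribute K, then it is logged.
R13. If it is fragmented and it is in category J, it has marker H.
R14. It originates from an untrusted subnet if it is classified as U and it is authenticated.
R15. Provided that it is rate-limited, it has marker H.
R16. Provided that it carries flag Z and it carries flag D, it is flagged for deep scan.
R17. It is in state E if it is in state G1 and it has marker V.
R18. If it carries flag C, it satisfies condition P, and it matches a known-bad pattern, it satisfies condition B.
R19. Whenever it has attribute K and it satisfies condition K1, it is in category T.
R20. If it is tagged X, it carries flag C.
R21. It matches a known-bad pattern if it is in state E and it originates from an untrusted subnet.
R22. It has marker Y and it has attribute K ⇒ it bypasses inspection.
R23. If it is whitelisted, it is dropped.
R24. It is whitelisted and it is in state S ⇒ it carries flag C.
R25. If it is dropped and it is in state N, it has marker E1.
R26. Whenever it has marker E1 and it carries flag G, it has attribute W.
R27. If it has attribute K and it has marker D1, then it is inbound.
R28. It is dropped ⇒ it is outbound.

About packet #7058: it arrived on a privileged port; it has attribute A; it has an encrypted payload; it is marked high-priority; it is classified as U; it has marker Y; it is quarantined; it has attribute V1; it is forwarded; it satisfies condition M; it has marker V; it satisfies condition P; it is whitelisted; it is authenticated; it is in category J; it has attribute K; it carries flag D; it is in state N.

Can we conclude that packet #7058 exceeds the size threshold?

Forward chaining from the given facts derives: is tagged X, carries flag G, is logged, originates from an untrusted subnet, carries flag C, bypasses inspection, is dropped, has marker E1, has attribute W, is outbound, is inspected, meets criterion Q.
The only rule concluding "it exceeds the size threshold" is R4, which needs "it is inbound"; that is never established.

No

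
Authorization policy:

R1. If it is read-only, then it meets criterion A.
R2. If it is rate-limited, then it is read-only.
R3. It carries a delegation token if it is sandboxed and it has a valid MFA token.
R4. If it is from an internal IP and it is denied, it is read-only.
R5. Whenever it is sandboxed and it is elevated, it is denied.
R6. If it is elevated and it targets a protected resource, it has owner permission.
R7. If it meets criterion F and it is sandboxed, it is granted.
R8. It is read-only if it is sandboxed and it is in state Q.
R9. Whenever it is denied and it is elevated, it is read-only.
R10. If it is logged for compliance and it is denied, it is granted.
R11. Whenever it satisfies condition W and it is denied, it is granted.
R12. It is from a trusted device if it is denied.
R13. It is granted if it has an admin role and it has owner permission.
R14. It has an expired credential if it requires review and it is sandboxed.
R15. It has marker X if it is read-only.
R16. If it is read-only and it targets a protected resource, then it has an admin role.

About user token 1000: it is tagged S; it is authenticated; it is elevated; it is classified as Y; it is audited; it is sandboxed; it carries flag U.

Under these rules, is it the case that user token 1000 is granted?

No

Forward chaining from the given facts derives: is denied, is read-only, is from a trusted device, has marker X, meets criterion A.
Rules concluding "it is granted": R7 needs "it meets criterion F"; R10 needs "it is logged for compliance"; R11 needs "it satisfies condition W"; R13 needs "it has an admin role" — none of these are established.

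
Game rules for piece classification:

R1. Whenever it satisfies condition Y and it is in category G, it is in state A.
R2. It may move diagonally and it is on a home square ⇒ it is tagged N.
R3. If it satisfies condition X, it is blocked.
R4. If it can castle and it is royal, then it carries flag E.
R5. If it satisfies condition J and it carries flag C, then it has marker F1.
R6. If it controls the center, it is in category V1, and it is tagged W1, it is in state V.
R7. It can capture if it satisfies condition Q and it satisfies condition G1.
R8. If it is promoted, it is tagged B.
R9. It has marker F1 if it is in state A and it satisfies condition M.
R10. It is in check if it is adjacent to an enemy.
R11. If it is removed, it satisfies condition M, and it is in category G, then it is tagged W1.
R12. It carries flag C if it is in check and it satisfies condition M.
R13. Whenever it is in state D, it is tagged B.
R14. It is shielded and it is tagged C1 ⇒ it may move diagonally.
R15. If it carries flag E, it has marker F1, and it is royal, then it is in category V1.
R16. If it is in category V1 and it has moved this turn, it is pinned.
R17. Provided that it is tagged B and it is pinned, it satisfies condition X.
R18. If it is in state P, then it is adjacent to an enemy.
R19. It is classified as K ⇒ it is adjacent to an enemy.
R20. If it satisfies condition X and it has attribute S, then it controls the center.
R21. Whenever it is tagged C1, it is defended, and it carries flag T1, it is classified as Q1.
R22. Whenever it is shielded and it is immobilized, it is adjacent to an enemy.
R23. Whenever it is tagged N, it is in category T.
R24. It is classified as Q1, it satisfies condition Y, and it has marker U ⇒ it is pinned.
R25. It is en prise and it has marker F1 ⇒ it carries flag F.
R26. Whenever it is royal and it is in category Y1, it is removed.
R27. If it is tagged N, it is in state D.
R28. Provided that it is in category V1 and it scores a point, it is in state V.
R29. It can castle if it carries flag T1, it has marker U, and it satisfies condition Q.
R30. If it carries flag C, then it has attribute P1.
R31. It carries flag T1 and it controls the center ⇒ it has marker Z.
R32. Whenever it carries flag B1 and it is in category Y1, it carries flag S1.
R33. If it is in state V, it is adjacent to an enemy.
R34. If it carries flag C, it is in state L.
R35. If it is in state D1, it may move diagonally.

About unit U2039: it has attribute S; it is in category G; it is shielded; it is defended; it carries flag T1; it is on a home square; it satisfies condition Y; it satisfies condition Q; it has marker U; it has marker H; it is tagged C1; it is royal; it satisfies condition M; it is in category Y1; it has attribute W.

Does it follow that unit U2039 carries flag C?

By R1 (it satisfies condition Y, it is in category G): it is in state A.
By R9 (it is in state A, it satisfies condition M): it has marker F1.
By R14 (it is shielded, it is tagged C1): it may move diagonally.
By R21 (it is tagged C1, it is defended, it carries flag T1): it is classified as Q1.
By R24 (it is classified as Q1, it satisfies condition Y, it has marker U): it is pinned.
By R26 (it is royal, it is in category Y1): it is removed.
By R29 (it carries flag T1, it has marker U, it satisfies condition Q): it can castle.
By R2 (it may move diagonally, it is on a home square): it is tagged N.
By R4 (it can castle, it is royal): it carries flag E.
By R11 (it is removed, it satisfies condition M, it is in category G): it is tagged W1.
By R15 (it carries flag E, it has marker F1, it is royal): it is in category V1.
By R27 (it is tagged N): it is in state D.
By R13 (it is in state D): it is tagged B.
By R17 (it is tagged B, it is pinned): it satisfies condition X.
By R20 (it satisfies condition X, it has attribute S): it controls the center.
By R6 (it controls the center, it is in category V1, it is tagged W1): it is in state V.
By R33 (it is in state V): it is adjacent to an enemy.
By R10 (it is adjacent to an enemy): it is in check.
By R12 (it is in check, it satisfies condition M): it carries flag C.

Yes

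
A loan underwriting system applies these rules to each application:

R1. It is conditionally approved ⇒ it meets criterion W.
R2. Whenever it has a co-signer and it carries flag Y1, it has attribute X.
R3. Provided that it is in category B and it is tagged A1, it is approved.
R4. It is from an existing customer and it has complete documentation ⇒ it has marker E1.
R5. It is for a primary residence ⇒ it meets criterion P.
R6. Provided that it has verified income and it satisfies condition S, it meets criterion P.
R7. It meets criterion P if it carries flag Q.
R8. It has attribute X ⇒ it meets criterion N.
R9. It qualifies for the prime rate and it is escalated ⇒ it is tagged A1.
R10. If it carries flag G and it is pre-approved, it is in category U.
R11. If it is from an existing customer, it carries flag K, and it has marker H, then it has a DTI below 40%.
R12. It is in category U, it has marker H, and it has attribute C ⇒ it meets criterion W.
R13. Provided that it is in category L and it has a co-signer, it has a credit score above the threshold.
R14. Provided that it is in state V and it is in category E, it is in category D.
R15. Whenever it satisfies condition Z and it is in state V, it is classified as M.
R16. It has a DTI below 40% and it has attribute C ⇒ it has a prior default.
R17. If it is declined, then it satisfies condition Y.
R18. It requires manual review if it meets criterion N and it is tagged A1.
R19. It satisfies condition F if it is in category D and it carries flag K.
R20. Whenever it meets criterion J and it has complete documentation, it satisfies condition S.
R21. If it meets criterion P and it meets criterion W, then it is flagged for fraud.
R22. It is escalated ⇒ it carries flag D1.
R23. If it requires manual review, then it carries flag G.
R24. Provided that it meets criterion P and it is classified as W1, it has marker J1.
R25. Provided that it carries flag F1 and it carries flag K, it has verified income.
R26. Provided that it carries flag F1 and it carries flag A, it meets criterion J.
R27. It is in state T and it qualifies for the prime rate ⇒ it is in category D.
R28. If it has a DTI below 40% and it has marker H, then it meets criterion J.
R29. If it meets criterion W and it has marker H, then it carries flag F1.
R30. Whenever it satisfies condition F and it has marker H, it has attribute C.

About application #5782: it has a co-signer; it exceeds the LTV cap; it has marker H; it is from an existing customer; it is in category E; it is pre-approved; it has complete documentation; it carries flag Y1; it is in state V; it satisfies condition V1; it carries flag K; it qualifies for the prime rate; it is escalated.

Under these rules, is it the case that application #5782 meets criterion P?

By R2 (it has a co-signer, it carries flag Y1): it has attribute X.
By R8 (it has attribute X): it meets criterion N.
By R9 (it qualifies for the prime rate, it is escalated): it is tagged A1.
By R11 (it is from an existing customer, it carries flag K, it has marker H): it has a DTI below 40%.
By R14 (it is in state V, it is in category E): it is in category D.
By R18 (it meets criterion N, it is tagged A1): it requires manual review.
By R19 (it is in category D, it carries flag K): it satisfies condition F.
By R23 (it requires manual review): it carries flag G.
By R28 (it has a DTI below 40%, it has marker H): it meets criterion J.
By R30 (it satisfies condition F, it has marker H): it has attribute C.
By R10 (it carries flag G, it is pre-approved): it is in category U.
By R12 (it is in category U, it has marker H, it has attribute C): it meets criterion W.
By R20 (it meets criterion J, it has complete documentation): it satisfies condition S.
By R29 (it meets criterion W, it has marker H): it carries flag F1.
By R25 (it carries flag F1, it carries flag K): it has verified income.
By R6 (it has verified income, it satisfies condition S): it meets criterion P.

Yes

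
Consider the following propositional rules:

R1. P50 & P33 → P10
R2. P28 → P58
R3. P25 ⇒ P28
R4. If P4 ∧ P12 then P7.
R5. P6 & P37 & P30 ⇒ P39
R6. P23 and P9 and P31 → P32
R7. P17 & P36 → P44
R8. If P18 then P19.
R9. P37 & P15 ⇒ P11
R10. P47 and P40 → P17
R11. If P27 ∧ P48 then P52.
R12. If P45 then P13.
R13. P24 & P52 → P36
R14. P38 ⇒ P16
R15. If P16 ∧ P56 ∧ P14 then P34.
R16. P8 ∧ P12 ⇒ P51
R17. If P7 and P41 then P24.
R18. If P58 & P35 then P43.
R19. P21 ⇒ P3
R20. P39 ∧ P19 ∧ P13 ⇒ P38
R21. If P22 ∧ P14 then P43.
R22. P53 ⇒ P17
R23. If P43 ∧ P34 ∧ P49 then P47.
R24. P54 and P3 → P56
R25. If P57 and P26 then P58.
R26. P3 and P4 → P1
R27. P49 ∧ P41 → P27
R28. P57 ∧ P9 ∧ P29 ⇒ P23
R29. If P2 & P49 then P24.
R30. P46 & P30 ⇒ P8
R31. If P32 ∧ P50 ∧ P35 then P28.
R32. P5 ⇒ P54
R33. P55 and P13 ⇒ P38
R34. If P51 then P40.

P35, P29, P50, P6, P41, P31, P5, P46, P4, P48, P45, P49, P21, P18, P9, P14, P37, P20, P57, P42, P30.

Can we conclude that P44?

No

Forward chaining from the given facts derives: P39, P19, P13, P3, P38, P1, P27, P23, P8, P54, P32, P52, P16, P56, P28, P58, P34, P43, P47.
The only rule concluding P44 is R7, which needs P17; that is never established.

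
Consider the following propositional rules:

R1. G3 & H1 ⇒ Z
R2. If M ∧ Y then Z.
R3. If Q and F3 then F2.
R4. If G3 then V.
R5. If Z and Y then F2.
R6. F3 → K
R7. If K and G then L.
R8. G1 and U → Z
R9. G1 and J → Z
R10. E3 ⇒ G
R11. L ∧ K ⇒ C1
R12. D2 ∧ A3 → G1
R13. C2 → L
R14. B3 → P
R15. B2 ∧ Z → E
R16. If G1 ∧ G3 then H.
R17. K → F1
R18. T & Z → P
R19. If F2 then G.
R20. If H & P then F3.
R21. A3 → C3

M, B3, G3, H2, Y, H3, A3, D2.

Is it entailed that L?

Yes

Z  (by R2: M, Y)
F2  (by R5: Z, Y)
G1  (by R12: D2, A3)
P  (by R14: B3)
H  (by R16: G1, G3)
G  (by R19: F2)
F3  (by R20: H, P)
K  (by R6: F3)
L  (by R7: K, G)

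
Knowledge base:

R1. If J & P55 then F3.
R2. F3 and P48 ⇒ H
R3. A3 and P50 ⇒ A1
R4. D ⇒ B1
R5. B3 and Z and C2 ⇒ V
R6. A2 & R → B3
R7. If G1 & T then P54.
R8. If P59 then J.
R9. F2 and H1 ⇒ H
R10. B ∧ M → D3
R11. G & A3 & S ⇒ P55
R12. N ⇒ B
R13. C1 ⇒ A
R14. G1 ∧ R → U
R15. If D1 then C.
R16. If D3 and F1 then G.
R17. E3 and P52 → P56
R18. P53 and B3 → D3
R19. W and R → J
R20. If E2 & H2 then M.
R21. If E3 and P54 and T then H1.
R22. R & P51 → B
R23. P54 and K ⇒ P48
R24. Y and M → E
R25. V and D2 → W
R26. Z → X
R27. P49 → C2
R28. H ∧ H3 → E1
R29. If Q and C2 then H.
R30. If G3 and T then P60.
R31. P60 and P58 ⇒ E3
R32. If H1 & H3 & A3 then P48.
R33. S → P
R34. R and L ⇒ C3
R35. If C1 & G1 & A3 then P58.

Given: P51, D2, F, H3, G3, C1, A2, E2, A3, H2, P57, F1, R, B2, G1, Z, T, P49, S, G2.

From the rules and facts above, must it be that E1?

B3  (by R6: A2, R)
P54  (by R7: G1, T)
M  (by R20: E2, H2)
B  (by R22: R, P51)
C2  (by R27: P49)
P60  (by R30: G3, T)
P58  (by R35: C1, G1, A3)
V  (by R5: B3, Z, C2)
D3  (by R10: B, M)
G  (by R16: D3, F1)
W  (by R25: V, D2)
E3  (by R31: P60, P58)
P55  (by R11: G, A3, S)
J  (by R19: W, R)
H1  (by R21: E3, P54, T)
P48  (by R32: H1, H3, A3)
F3  (by R1: J, P55)
H  (by R2: F3, P48)
E1  (by R28: H, H3)

Yes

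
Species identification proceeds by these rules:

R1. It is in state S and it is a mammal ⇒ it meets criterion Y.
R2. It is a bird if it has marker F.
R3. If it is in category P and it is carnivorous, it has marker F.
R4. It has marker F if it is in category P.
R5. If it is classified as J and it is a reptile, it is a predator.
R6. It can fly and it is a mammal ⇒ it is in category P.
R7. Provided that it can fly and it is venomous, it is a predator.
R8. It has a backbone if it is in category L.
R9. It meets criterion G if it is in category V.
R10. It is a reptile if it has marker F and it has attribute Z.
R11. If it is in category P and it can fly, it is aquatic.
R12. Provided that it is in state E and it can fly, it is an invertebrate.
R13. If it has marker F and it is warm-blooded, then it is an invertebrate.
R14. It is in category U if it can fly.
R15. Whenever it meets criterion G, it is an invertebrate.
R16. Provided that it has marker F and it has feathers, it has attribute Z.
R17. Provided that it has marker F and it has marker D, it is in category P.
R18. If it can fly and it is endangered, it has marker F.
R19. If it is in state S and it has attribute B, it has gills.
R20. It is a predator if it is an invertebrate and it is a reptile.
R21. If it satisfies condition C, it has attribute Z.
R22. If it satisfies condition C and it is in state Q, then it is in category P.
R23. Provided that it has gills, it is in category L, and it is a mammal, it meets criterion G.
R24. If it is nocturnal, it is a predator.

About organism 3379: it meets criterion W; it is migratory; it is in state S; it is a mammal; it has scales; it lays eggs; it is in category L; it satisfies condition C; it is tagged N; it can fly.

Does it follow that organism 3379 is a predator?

No

Forward chaining from the given facts derives: meets criterion Y, is in category P, has a backbone, is aquatic, is in category U, has attribute Z, has marker F, is a reptile, is a bird.
Rules concluding "it is a predator": R5 needs "it is classified as J"; R7 needs "it is venomous"; R20 needs "it is an invertebrate"; R24 needs "it is nocturnal" — none of these are established.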